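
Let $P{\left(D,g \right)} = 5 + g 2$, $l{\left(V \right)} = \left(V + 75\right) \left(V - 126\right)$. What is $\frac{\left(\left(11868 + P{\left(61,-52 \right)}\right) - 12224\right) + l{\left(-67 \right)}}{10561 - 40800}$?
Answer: $\frac{1999}{30239} \approx 0.066107$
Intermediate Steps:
$l{\left(V \right)} = \left(-126 + V\right) \left(75 + V\right)$ ($l{\left(V \right)} = \left(75 + V\right) \left(-126 + V\right) = \left(-126 + V\right) \left(75 + V\right)$)
$P{\left(D,g \right)} = 5 + 2 g$
$\frac{\left(\left(11868 + P{\left(61,-52 \right)}\right) - 12224\right) + l{\left(-67 \right)}}{10561 - 40800} = \frac{\left(\left(11868 + \left(5 + 2 \left(-52\right)\right)\right) - 12224\right) - \left(6033 - 4489\right)}{10561 - 40800} = \frac{\left(\left(11868 + \left(5 - 104\right)\right) - 12224\right) + \left(-9450 + 4489 + 3417\right)}{-30239} = \left(\left(\left(11868 - 99\right) - 12224\right) - 1544\right) \left(- \frac{1}{30239}\right) = \left(\left(11769 - 12224\right) - 1544\right) \left(- \frac{1}{30239}\right) = \left(-455 - 1544\right) \left(- \frac{1}{30239}\right) = \left(-1999\right) \left(- \frac{1}{30239}\right) = \frac{1999}{30239}$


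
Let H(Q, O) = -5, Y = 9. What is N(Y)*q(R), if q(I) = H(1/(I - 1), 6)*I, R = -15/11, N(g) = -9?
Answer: -675/11 ≈ -61.364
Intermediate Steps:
R = -15/11 (R = -15*1/11 = -15/11 ≈ -1.3636)
q(I) = -5*I
N(Y)*q(R) = -(-45)*(-15)/11 = -9*75/11 = -675/11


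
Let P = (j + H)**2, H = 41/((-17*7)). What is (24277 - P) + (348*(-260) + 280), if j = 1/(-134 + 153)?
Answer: -337006788283/5112121 ≈ -65923.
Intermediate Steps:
H = -41/119 (H = 41/(-119) = 41*(-1/119) = -41/119 ≈ -0.34454)
j = 1/19 ≈ 0.052632
P = 435600/5112121 (P = (1/19 - 41/119)**2 = (-660/2261)**2 = 435600/5112121 ≈ 0.085209)
(24277 - P) + (348*(-260) + 280) = (24277 - 1*435600/5112121) + (348*(-260) + 280) = (24277 - 435600/5112121) + (-90480 + 280) = 124106525917/5112121 - 90200 = -337006788283/5112121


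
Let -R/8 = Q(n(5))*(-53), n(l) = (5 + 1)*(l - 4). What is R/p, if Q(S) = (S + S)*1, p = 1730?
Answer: 2544/865 ≈ 2.9410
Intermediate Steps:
n(l) = -24 + 6*l (n(l) = 6*(-4 + l) = -24 + 6*l)
Q(S) = 2*S (Q(S) = (2*S)*1 = 2*S)
R = 5088 (R = -8*2*(-24 + 6*5)*(-53) = -8*2*(-24 + 30)*(-53) = -8*2*6*(-53) = -96*(-53) = -8*(-636) = 5088)
R/p = 5088/1730 = 5088*(1/1730) = 2544/865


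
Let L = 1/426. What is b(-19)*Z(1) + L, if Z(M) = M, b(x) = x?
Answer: -8093/426 ≈ -18.998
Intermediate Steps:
L = 1/426 ≈ 0.0023474
b(-19)*Z(1) + L = -19*1 + 1/426 = -19 + 1/426 = -8093/426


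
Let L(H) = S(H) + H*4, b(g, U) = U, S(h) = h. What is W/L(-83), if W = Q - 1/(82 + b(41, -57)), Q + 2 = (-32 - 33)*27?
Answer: 43926/10375 ≈ 4.2338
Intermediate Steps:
Q = -1757 (Q = -2 + (-32 - 33)*27 = -2 - 65*27 = -2 - 1755 = -1757)
W = -43926/25 (W = -1757 - 1/(82 - 57) = -1757 - 1/25 = -43926/25 ≈ -1757.0)
L(H) = 5*H (L(H) = H + H*4 = H + 4*H = 5*H)
W/L(-83) = -43926/(25*(5*(-83))) = -43926/25/(-415) = -43926/25*(-1/415) = 43926/10375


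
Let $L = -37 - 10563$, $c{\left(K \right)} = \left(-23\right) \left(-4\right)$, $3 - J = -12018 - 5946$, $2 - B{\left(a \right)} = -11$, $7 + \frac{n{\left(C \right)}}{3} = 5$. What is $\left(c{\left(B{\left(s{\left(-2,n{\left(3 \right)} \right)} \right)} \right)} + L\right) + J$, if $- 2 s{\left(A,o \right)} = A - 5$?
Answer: $7459$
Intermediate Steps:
$n{\left(C \right)} = -6$ ($n{\left(C \right)} = -21 + 3 \cdot 5 = -21 + 15 = -6$)
$s{\left(A,o \right)} = \frac{5}{2} - \frac{A}{2}$ ($s{\left(A,o \right)} = - \frac{A - 5}{2} = - \frac{-5 + A}{2} = \frac{5}{2} - \frac{A}{2}$)
$B{\left(a \right)} = 13$ ($B{\left(a \right)} = 2 - -11 = 2 + 11 = 13$)
$J = 17967$ ($J = 3 - \left(-12018 - 5946\right) = 3 - -17964 = 3 + 17964 = 17967$)
$c{\left(K \right)} = 92$
$L = -10600$
$\left(c{\left(B{\left(s{\left(-2,n{\left(3 \right)} \right)} \right)} \right)} + L\right) + J = \left(92 - 10600\right) + 17967 = -10508 + 17967 = 7459$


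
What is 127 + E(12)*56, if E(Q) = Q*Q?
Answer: 8191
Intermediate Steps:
E(Q) = Q²
127 + E(12)*56 = 127 + 12²*56 = 127 + 144*56 = 127 + 8064 = 8191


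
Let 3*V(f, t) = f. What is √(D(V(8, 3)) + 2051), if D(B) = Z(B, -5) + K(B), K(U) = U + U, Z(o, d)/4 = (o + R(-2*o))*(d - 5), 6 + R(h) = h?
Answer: 3*√267 ≈ 49.020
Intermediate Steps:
R(h) = -6 + h
Z(o, d) = 4*(-6 - o)*(-5 + d) (Z(o, d) = 4*((o + (-6 - 2*o))*(d - 5)) = 4*((-6 - o)*(-5 + d)) = 4*(-6 - o)*(-5 + d))
V(f, t) = f/3
K(U) = 2*U
D(B) = 240 + 42*B (D(B) = (120 - 24*(-5) + 20*B - 4*(-5)*B) + 2*B = (120 + 120 + 20*B + 20*B) + 2*B = (240 + 40*B) + 2*B = 240 + 42*B)
√(D(V(8, 3)) + 2051) = √((240 + 42*((⅓)*8)) + 2051) = √((240 + 42*(8/3)) + 2051) = √((240 + 112) + 2051) = √(352 + 2051) = √2403 = 3*√267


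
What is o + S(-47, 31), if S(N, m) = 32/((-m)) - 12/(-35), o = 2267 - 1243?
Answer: 1110292/1085 ≈ 1023.3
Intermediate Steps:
o = 1024
S(N, m) = 12/35 - 32/m (S(N, m) = 32*(-1/m) - 12*(-1/35) = -32/m + 12/35 = 12/35 - 32/m)
o + S(-47, 31) = 1024 + (12/35 - 32/31) = 1024 - 748/1085 = 1110292/1085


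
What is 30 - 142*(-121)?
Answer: 17212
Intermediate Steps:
30 - 142*(-121) = 30 + 17182 = 17212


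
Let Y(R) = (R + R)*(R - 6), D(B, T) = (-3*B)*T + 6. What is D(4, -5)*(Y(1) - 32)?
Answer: -2772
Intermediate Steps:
D(B, T) = 6 - 3*B*T (D(B, T) = -3*B*T + 6 = 6 - 3*B*T)
Y(R) = 2*R*(-6 + R) (Y(R) = (2*R)*(-6 + R) = 2*R*(-6 + R))
D(4, -5)*(Y(1) - 32) = (6 - 3*4*(-5))*(2*1*(-6 + 1) - 32) = (6 + 60)*(2*1*(-5) - 32) = 66*(-10 - 32) = 66*(-42) = -2772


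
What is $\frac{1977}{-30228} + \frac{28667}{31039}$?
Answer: $\frac{268393991}{312748964} \approx 0.85818$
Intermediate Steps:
$\frac{1977}{-30228} + \frac{28667}{31039} = 1977 \left(- \frac{1}{30228}\right) + 28667 \cdot \frac{1}{31039} = - \frac{659}{10076} + \frac{28667}{31039} = \frac{268393991}{312748964}$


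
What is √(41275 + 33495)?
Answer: √74770 ≈ 273.44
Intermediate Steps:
√(41275 + 33495) = √74770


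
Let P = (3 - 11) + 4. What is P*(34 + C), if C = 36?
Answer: -280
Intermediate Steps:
P = -4 (P = -8 + 4 = -4)
P*(34 + C) = -4*(34 + 36) = -4*70 = -280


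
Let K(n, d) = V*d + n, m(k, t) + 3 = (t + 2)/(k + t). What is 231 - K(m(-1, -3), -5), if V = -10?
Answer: 735/4 ≈ 183.75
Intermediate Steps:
m(k, t) = -3 + (2 + t)/(k + t) (m(k, t) = -3 + (t + 2)/(k + t) = -3 + (2 + t)/(k + t))
K(n, d) = n - 10*d (K(n, d) = -10*d + n = n - 10*d)
231 - K(m(-1, -3), -5) = 231 - ((2 - 3*(-1) - 2*(-3))/(-1 - 3) - 10*(-5)) = 231 - ((2 + 3 + 6)/(-4) + 50) = 231 - (-1/4*11 + 50) = 231 - (-11/4 + 50) = 231 - 1*189/4 = 231 - 189/4 = 735/4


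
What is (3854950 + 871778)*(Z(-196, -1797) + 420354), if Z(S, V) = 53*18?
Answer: 1991408320224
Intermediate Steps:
Z(S, V) = 954
(3854950 + 871778)*(Z(-196, -1797) + 420354) = (3854950 + 871778)*(954 + 420354) = 4726728*421308 = 1991408320224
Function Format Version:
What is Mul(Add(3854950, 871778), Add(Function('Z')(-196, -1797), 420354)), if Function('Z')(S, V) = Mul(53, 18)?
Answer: 1991408320224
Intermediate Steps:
Function('Z')(S, V) = 954
Mul(Add(3854950, 871778), Add(Function('Z')(-196, -1797), 420354)) = Mul(Add(3854950, 871778), Add(954, 420354)) = Mul(4726728, 421308) = 1991408320224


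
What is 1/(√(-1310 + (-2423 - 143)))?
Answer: -I*√969/1938 ≈ -0.016062*I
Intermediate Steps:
1/(√(-1310 + (-2423 - 143))) = 1/(√(-1310 - 2566)) = 1/(√(-3876)) = 1/(2*I*√969) = -I*√969/1938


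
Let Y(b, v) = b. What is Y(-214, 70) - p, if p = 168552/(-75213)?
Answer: -1769670/8357 ≈ -211.76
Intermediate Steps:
p = -18728/8357 (p = 168552*(-1/75213) = -18728/8357 ≈ -2.2410)
Y(-214, 70) - p = -214 - 1*(-18728/8357) = -214 + 18728/8357 = -1769670/8357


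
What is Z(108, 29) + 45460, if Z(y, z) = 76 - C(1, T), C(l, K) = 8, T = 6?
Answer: 45528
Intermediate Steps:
Z(y, z) = 68 (Z(y, z) = 76 - 1*8 = 76 - 8 = 68)
Z(108, 29) + 45460 = 68 + 45460 = 45528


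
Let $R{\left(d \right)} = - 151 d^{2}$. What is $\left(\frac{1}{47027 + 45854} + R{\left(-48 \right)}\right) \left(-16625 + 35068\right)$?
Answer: $- \frac{595961042054389}{92881} \approx -6.4164 \cdot 10^{9}$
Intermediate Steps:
$\left(\frac{1}{47027 + 45854} + R{\left(-48 \right)}\right) \left(-16625 + 35068\right) = \left(\frac{1}{47027 + 45854} - 151 \left(-48\right)^{2}\right) \left(-16625 + 35068\right) = \left(\frac{1}{92881} - 347904\right) 18443 = \left(- \frac{32313671423}{92881}\right) 18443 = - \frac{595961042054389}{92881}$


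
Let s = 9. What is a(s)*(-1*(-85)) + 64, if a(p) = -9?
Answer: -701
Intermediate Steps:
a(s)*(-1*(-85)) + 64 = -(-9)*(-85) + 64 = -9*85 + 64 = -765 + 64 = -701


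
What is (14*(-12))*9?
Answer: -1512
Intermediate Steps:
(14*(-12))*9 = -168*9 = -1512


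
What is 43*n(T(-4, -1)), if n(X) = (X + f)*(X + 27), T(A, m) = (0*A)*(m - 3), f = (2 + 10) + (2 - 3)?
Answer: 12771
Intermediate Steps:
f = 11 (f = 12 - 1 = 11)
T(A, m) = 0 (T(A, m) = 0*(-3 + m) = 0)
n(X) = (11 + X)*(27 + X) (n(X) = (X + 11)*(X + 27) = (11 + X)*(27 + X))
43*n(T(-4, -1)) = 43*(297 + 0**2 + 38*0) = 43*(297 + 0 + 0) = 43*297 = 12771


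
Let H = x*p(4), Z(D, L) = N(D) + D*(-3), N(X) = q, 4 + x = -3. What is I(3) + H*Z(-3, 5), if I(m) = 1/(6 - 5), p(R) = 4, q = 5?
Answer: -391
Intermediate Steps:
x = -7 (x = -4 - 3 = -7)
N(X) = 5
I(m) = 1 (I(m) = 1/1 = 1)
Z(D, L) = 5 - 3*D (Z(D, L) = 5 + D*(-3) = 5 - 3*D)
H = -28 (H = -7*4 = -28)
I(3) + H*Z(-3, 5) = 1 - 28*(5 - 3*(-3)) = 1 - 28*(5 + 9) = 1 - 28*14 = 1 - 392 = -391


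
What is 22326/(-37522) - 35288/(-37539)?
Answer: 242990311/704269179 ≈ 0.34502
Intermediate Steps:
22326/(-37522) - 35288/(-37539) = 22326*(-1/37522) - 35288*(-1/37539) = -11163/18761 + 35288/37539 = 242990311/704269179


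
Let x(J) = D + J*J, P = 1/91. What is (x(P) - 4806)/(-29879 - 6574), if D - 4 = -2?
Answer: 13260641/100622431 ≈ 0.13179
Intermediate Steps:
D = 2 (D = 4 - 2 = 2)
P = 1/91 ≈ 0.010989
x(J) = 2 + J**2 (x(J) = 2 + J*J = 2 + J**2)
(x(P) - 4806)/(-29879 - 6574) = ((2 + (1/91)**2) - 4806)/(-29879 - 6574) = ((2 + 1/8281) - 4806)/(-36453) = (16563/8281 - 4806)*(-1/36453) = -39781923/8281*(-1/36453) = 13260641/100622431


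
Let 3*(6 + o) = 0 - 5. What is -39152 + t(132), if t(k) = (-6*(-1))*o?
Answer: -39198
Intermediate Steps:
o = -23/3 (o = -6 + (0 - 5)/3 = -6 + (⅓)*(-5) = -6 - 5/3 = -23/3 ≈ -7.6667)
t(k) = -46 (t(k) = -6*(-1)*(-23/3) = 6*(-23/3) = -46)
-39152 + t(132) = -39152 - 46 = -39198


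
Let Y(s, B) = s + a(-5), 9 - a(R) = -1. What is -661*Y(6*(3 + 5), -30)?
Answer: -38338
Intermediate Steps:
a(R) = 10 (a(R) = 9 - 1*(-1) = 9 + 1 = 10)
Y(s, B) = 10 + s (Y(s, B) = s + 10 = 10 + s)
-661*Y(6*(3 + 5), -30) = -661*(10 + 6*(3 + 5)) = -661*(10 + 6*8) = -661*(10 + 48) = -661*58 = -38338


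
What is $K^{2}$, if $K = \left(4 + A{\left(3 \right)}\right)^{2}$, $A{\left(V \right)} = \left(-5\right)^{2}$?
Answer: $707281$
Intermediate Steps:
$A{\left(V \right)} = 25$
$K = 841$ ($K = \left(4 + 25\right)^{2} = 29^{2} = 841$)
$K^{2} = 841^{2} = 707281$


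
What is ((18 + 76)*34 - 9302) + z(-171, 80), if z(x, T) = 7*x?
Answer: -7303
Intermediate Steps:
((18 + 76)*34 - 9302) + z(-171, 80) = ((18 + 76)*34 - 9302) + 7*(-171) = (94*34 - 9302) - 1197 = (3196 - 9302) - 1197 = -6106 - 1197 = -7303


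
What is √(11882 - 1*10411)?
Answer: √1471 ≈ 38.354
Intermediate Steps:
√(11882 - 1*10411) = √(11882 - 10411) = √1471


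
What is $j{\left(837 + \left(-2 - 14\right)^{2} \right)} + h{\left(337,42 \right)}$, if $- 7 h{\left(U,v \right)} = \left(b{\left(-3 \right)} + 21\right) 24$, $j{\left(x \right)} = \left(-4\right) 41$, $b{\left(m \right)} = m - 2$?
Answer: $- \frac{1532}{7} \approx -218.86$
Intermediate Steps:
$b{\left(m \right)} = -2 + m$
$j{\left(x \right)} = -164$
$h{\left(U,v \right)} = - \frac{384}{7}$ ($h{\left(U,v \right)} = - \frac{\left(\left(-2 - 3\right) + 21\right) 24}{7} = - \frac{\left(-5 + 21\right) 24}{7} = - \frac{16 \cdot 24}{7} = \left(- \frac{1}{7}\right) 384 = - \frac{384}{7}$)
$j{\left(837 + \left(-2 - 14\right)^{2} \right)} + h{\left(337,42 \right)} = -164 - \frac{384}{7} = - \frac{1532}{7}$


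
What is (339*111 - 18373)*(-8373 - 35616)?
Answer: -847052184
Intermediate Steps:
(339*111 - 18373)*(-8373 - 35616) = (37629 - 18373)*(-43989) = 19256*(-43989) = -847052184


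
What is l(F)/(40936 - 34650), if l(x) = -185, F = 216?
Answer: -185/6286 ≈ -0.029430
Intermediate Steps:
l(F)/(40936 - 34650) = -185/(40936 - 34650) = -185/6286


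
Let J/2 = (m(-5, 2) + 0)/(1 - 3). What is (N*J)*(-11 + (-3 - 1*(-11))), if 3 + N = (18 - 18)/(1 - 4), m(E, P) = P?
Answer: -18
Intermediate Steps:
J = -2 (J = 2*((2 + 0)/(1 - 3)) = 2*(2/(-2)) = 2*(-½*2) = 2*(-1) = -2)
N = -3 (N = -3 + (18 - 18)/(1 - 4) = -3 + 0/(-3) = -3 + 0*(-⅓) = -3 + 0 = -3)
(N*J)*(-11 + (-3 - 1*(-11))) = (-3*(-2))*(-11 + (-3 - 1*(-11))) = 6*(-11 + (-3 + 11)) = 6*(-11 + 8) = 6*(-3) = -18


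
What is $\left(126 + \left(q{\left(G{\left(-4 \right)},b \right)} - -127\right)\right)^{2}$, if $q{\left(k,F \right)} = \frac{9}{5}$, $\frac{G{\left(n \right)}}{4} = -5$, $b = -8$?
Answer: $\frac{1623076}{25} \approx 64923.0$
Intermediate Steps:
$G{\left(n \right)} = -20$ ($G{\left(n \right)} = 4 \left(-5\right) = -20$)
$q{\left(k,F \right)} = \frac{9}{5}$ ($q{\left(k,F \right)} = 9 \cdot \frac{1}{5} = \frac{9}{5}$)
$\left(126 + \left(q{\left(G{\left(-4 \right)},b \right)} - -127\right)\right)^{2} = \left(126 + \left(\frac{9}{5} - -127\right)\right)^{2} = \left(126 + \left(\frac{9}{5} + 127\right)\right)^{2} = \left(126 + \frac{644}{5}\right)^{2} = \left(\frac{1274}{5}\right)^{2} = \frac{1623076}{25}$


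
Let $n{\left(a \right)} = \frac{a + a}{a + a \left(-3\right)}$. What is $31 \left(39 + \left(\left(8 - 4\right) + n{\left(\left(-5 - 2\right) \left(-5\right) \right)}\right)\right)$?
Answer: $1302$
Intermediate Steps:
$n{\left(a \right)} = -1$ ($n{\left(a \right)} = \frac{2 a}{a - 3 a} = \frac{2 a}{\left(-2\right) a} = 2 a \left(- \frac{1}{2 a}\right) = -1$)
$31 \left(39 + \left(\left(8 - 4\right) + n{\left(\left(-5 - 2\right) \left(-5\right) \right)}\right)\right) = 31 \left(39 + \left(\left(8 - 4\right) - 1\right)\right) = 31 \left(39 + \left(4 - 1\right)\right) = 31 \left(39 + 3\right) = 31 \cdot 42 = 1302$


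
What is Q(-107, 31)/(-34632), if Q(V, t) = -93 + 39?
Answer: 3/1924 ≈ 0.0015593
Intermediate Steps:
Q(V, t) = -54
Q(-107, 31)/(-34632) = -54/(-34632) = -54*(-1/34632) = 3/1924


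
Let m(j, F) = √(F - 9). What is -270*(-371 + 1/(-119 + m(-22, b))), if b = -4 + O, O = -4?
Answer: 13923945/139 + 45*I*√17/2363 ≈ 1.0017e+5 + 0.078519*I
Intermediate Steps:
b = -8 (b = -4 - 4 = -8)
m(j, F) = √(-9 + F)
-270*(-371 + 1/(-119 + m(-22, b))) = -270*(-371 + 1/(-119 + √(-9 - 8))) = -270*(-371 + 1/(-119 + √(-17))) = -270*(-371 + 1/(-119 + I*√17)) = 100170 - 270/(-119 + I*√17)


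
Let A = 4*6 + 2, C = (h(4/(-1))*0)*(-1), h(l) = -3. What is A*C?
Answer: 0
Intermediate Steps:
C = 0 (C = -3*0*(-1) = 0*(-1) = 0)
A = 26 (A = 24 + 2 = 26)
A*C = 26*0 = 0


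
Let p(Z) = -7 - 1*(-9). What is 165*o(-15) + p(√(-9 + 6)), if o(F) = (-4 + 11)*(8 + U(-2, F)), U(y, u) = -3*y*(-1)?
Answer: 2312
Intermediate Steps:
U(y, u) = 3*y
o(F) = 14 (o(F) = (-4 + 11)*(8 + 3*(-2)) = 7*(8 - 6) = 7*2 = 14)
p(Z) = 2 (p(Z) = -7 + 9 = 2)
165*o(-15) + p(√(-9 + 6)) = 165*14 + 2 = 2310 + 2 = 2312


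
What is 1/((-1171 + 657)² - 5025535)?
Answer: -1/4761339 ≈ -2.1003e-7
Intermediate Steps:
1/((-1171 + 657)² - 5025535) = 1/((-514)² - 5025535) = 1/(264196 - 5025535) = 1/(-4761339) = -1/4761339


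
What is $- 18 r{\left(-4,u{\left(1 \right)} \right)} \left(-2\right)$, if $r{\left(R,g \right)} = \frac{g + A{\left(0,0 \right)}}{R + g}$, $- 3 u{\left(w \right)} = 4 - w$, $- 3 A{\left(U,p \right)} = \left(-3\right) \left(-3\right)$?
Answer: $\frac{144}{5} \approx 28.8$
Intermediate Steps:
$A{\left(U,p \right)} = -3$ ($A{\left(U,p \right)} = - \frac{\left(-3\right) \left(-3\right)}{3} = \left(- \frac{1}{3}\right) 9 = -3$)
$u{\left(w \right)} = - \frac{4}{3} + \frac{w}{3}$ ($u{\left(w \right)} = - \frac{4 - w}{3} = - \frac{4}{3} + \frac{w}{3}$)
$r{\left(R,g \right)} = \frac{-3 + g}{R + g}$ ($r{\left(R,g \right)} = \frac{g - 3}{R + g} = \frac{-3 + g}{R + g}$)
$- 18 r{\left(-4,u{\left(1 \right)} \right)} \left(-2\right) = - 18 \frac{-3 + \left(- \frac{4}{3} + \frac{1}{3} \cdot 1\right)}{-4 + \left(- \frac{4}{3} + \frac{1}{3} \cdot 1\right)} \left(-2\right) = - 18 \frac{-3 + \left(- \frac{4}{3} + \frac{1}{3}\right)}{-4 + \left(- \frac{4}{3} + \frac{1}{3}\right)} \left(-2\right) = - 18 \frac{-3 - 1}{-4 - 1} \left(-2\right) = - 18 \frac{1}{-5} \left(-4\right) \left(-2\right) = - 18 \left(\left(- \frac{1}{5}\right) \left(-4\right)\right) \left(-2\right) = \left(-18\right) \frac{4}{5} \left(-2\right) = \left(- \frac{72}{5}\right) \left(-2\right) = \frac{144}{5}$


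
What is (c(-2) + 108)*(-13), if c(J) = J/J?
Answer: -1417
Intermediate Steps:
c(J) = 1
(c(-2) + 108)*(-13) = (1 + 108)*(-13) = 109*(-13) = -1417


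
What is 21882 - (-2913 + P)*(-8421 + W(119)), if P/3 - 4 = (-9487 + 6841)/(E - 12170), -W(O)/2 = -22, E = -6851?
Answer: -461759484069/19021 ≈ -2.4276e+7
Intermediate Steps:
W(O) = 44 (W(O) = -2*(-22) = 44)
P = 236190/19021 (P = 12 + 3*((-9487 + 6841)/(-6851 - 12170)) = 12 + 3*(-2646/(-19021)) = 12 + 3*(-2646*(-1/19021)) = 12 + 3*(2646/19021) = 12 + 7938/19021 = 236190/19021 ≈ 12.417)
21882 - (-2913 + P)*(-8421 + W(119)) = 21882 - (-2913 + 236190/19021)*(-8421 + 44) = 21882 - (-55171983)*(-8377)/19021 = 21882 - 1*462175701591/19021 = 21882 - 462175701591/19021 = -461759484069/19021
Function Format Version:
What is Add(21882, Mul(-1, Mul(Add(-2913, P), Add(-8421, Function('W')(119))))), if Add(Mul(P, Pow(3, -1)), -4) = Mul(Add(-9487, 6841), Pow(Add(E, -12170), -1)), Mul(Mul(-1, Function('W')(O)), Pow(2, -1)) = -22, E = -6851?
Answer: Rational(-461759484069, 19021) ≈ -2.4276e+7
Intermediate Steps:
Function('W')(O) = 44 (Function('W')(O) = Mul(-2, -22) = 44)
P = Rational(236190, 19021) (P = Add(12, Mul(3, Mul(Add(-9487, 6841), Pow(Add(-6851, -12170), -1)))) = Add(12, Mul(3, Mul(-2646, Pow(-19021, -1)))) = Add(12, Mul(3, Mul(-2646, Rational(-1, 19021)))) = Add(12, Mul(3, Rational(2646, 19021))) = Add(12, Rational(7938, 19021)) = Rational(236190, 19021) ≈ 12.417)
Add(21882, Mul(-1, Mul(Add(-2913, P), Add(-8421, Function('W')(119))))) = Add(21882, Mul(-1, Mul(Add(-2913, Rational(236190, 19021)), Add(-8421, 44)))) = Add(21882, Mul(-1, Mul(Rational(-55171983, 19021), -8377))) = Add(21882, Mul(-1, Rational(462175701591, 19021))) = Add(21882, Rational(-462175701591, 19021)) = Rational(-461759484069, 19021)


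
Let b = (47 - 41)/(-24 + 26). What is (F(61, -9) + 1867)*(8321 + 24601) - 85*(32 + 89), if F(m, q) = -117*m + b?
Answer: -173410459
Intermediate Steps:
b = 3 (b = 6/2 = 6*(½) = 3)
F(m, q) = 3 - 117*m (F(m, q) = -117*m + 3 = 3 - 117*m)
(F(61, -9) + 1867)*(8321 + 24601) - 85*(32 + 89) = ((3 - 117*61) + 1867)*(8321 + 24601) - 85*(32 + 89) = ((3 - 7137) + 1867)*32922 - 85*121 = (-7134 + 1867)*32922 - 1*10285 = -5267*32922 - 10285 = -173400174 - 10285 = -173410459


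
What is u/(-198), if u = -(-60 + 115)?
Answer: 5/18 ≈ 0.27778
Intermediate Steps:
u = -55 (u = -1*55 = -55)
u/(-198) = -55/(-198) = -1/198*(-55) = 5/18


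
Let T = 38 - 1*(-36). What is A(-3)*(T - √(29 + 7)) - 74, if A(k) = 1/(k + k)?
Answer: -256/3 ≈ -85.333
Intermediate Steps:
A(k) = 1/(2*k)
T = 74 (T = 38 + 36 = 74)
A(-3)*(T - √(29 + 7)) - 74 = ((½)/(-3))*(74 - √(29 + 7)) - 74 = ((½)*(-⅓))*(74 - √36) - 74 = -(74 - 1*6)/6 - 74 = -(74 - 6)/6 - 74 = -⅙*68 - 74 = -34/3 - 74 = -256/3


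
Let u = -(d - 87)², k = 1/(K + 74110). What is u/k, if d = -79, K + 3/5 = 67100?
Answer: -19455831132/5 ≈ -3.8912e+9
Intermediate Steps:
K = 335497/5 (K = -⅗ + 67100 = 335497/5 ≈ 67099.)
k = 5/706047 (k = 1/(335497/5 + 74110) = 1/(706047/5) = 5/706047 ≈ 7.0817e-6)
u = -27556 (u = -(-79 - 87)² = -1*(-166)² = -1*27556 = -27556)
u/k = -27556/5/706047 = -27556*706047/5 = -19455831132/5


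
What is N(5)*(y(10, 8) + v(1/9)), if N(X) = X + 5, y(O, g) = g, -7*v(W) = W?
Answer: 5030/63 ≈ 79.841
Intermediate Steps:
v(W) = -W/7
N(X) = 5 + X
N(5)*(y(10, 8) + v(1/9)) = (5 + 5)*(8 - ⅐/9) = 10*(8 - ⅐*⅑) = 10*(8 - 1/63) = 10*(503/63) = 5030/63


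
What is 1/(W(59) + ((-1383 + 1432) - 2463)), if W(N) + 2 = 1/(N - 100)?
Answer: -41/99057 ≈ -0.00041390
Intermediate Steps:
W(N) = -2 + 1/(-100 + N) (W(N) = -2 + 1/(N - 100) = -2 + 1/(-100 + N))
1/(W(59) + ((-1383 + 1432) - 2463)) = 1/((201 - 2*59)/(-100 + 59) + ((-1383 + 1432) - 2463)) = 1/((201 - 118)/(-41) + (49 - 2463)) = 1/(-1/41*83 - 2414) = 1/(-83/41 - 2414) = 1/(-99057/41) = -41/99057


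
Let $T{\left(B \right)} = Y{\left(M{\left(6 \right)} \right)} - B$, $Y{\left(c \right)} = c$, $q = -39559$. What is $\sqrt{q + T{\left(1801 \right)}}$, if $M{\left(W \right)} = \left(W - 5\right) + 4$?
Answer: $3 i \sqrt{4595} \approx 203.36 i$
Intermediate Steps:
$M{\left(W \right)} = -1 + W$ ($M{\left(W \right)} = \left(-5 + W\right) + 4 = -1 + W$)
$T{\left(B \right)} = 5 - B$ ($T{\left(B \right)} = \left(-1 + 6\right) - B = 5 - B$)
$\sqrt{q + T{\left(1801 \right)}} = \sqrt{-39559 + \left(5 - 1801\right)} = \sqrt{-39559 - 1796} = \sqrt{-41355} = 3 i \sqrt{4595}$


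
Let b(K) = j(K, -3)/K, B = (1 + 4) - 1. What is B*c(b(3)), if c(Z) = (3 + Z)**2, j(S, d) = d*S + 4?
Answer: 64/9 ≈ 7.1111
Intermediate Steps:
B = 4 (B = 5 - 1 = 4)
j(S, d) = 4 + S*d (j(S, d) = S*d + 4 = 4 + S*d)
b(K) = (4 - 3*K)/K (b(K) = (4 + K*(-3))/K = (4 - 3*K)/K)
B*c(b(3)) = 4*(3 + (-3 + 4/3))**2 = 4*(3 - 5/3)**2 = 4*(4/3)**2 = 4*(16/9) = 64/9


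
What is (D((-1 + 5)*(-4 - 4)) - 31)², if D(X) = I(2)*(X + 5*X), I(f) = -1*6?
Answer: 1256641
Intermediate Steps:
I(f) = -6
D(X) = -36*X (D(X) = -6*(X + 5*X) = -36*X)
(D((-1 + 5)*(-4 - 4)) - 31)² = (-36*(-1 + 5)*(-4 - 4) - 31)² = (-144*(-8) - 31)² = (-36*(-32) - 31)² = (1152 - 31)² = 1121² = 1256641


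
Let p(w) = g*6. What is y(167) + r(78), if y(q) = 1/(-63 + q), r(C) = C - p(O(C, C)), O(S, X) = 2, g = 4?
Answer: 5617/104 ≈ 54.010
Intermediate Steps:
p(w) = 24 (p(w) = 4*6 = 24)
r(C) = -24 + C (r(C) = C - 1*24 = C - 24 = -24 + C)
y(167) + r(78) = 1/(-63 + 167) + (-24 + 78) = 1/104 + 54 = 5617/104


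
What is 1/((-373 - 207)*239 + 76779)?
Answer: -1/61841 ≈ -1.6170e-5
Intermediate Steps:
1/((-373 - 207)*239 + 76779) = 1/(-580*239 + 76779) = 1/(-138620 + 76779) = 1/(-61841) = -1/61841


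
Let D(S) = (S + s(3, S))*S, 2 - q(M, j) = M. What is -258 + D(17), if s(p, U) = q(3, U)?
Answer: 14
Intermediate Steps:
q(M, j) = 2 - M
s(p, U) = -1 (s(p, U) = 2 - 1*3 = 2 - 3 = -1)
D(S) = S*(-1 + S) (D(S) = (S - 1)*S = (-1 + S)*S = S*(-1 + S))
-258 + D(17) = -258 + 17*(-1 + 17) = -258 + 17*16 = -258 + 272 = 14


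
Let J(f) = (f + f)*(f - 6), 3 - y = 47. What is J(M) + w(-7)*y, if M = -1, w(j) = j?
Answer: 322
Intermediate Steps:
y = -44 (y = 3 - 1*47 = 3 - 47 = -44)
J(f) = 2*f*(-6 + f) (J(f) = (2*f)*(-6 + f) = 2*f*(-6 + f))
J(M) + w(-7)*y = 2*(-1)*(-6 - 1) - 7*(-44) = 2*(-1)*(-7) + 308 = 14 + 308 = 322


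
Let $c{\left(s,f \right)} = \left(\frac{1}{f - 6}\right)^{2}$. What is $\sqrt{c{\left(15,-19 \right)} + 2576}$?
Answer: $\frac{3 \sqrt{178889}}{25} \approx 50.754$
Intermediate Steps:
$c{\left(s,f \right)} = \frac{1}{\left(-6 + f\right)^{2}}$ ($c{\left(s,f \right)} = \left(\frac{1}{-6 + f}\right)^{2} = \frac{1}{\left(-6 + f\right)^{2}}$)
$\sqrt{c{\left(15,-19 \right)} + 2576} = \sqrt{\frac{1}{\left(-6 - 19\right)^{2}} + 2576} = \sqrt{\frac{1}{625} + 2576} = \sqrt{\frac{1610001}{625}} = \frac{3 \sqrt{178889}}{25}$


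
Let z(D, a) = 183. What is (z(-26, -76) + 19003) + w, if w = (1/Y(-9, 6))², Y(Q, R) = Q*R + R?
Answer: 44204545/2304 ≈ 19186.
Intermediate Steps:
Y(Q, R) = R + Q*R
w = 1/2304 (w = (1/(6*(1 - 9)))² = (1/(6*(-8)))² = (1/(-48))² = (-1/48)² = 1/2304 ≈ 0.00043403)
(z(-26, -76) + 19003) + w = (183 + 19003) + 1/2304 = 19186 + 1/2304 = 44204545/2304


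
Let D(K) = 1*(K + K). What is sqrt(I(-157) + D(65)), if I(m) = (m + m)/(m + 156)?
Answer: 2*sqrt(111) ≈ 21.071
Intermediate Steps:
D(K) = 2*K (D(K) = 1*(2*K) = 2*K)
I(m) = 2*m/(156 + m) (I(m) = (2*m)/(156 + m) = 2*m/(156 + m))
sqrt(I(-157) + D(65)) = sqrt(2*(-157)/(156 - 157) + 2*65) = sqrt(2*(-157)/(-1) + 130) = sqrt(2*(-157)*(-1) + 130) = sqrt(314 + 130) = sqrt(444) = 2*sqrt(111)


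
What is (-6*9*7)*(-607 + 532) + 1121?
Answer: 29471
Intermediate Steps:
(-6*9*7)*(-607 + 532) + 1121 = -54*7*(-75) + 1121 = -378*(-75) + 1121 = 28350 + 1121 = 29471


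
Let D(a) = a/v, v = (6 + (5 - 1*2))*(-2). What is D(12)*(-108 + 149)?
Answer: -82/3 ≈ -27.333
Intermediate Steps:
v = -18 (v = (6 + (5 - 2))*(-2) = (6 + 3)*(-2) = 9*(-2) = -18)
D(a) = -a/18 (D(a) = a/(-18) = a*(-1/18) = -a/18)
D(12)*(-108 + 149) = (-1/18*12)*(-108 + 149) = -2/3*41 = -82/3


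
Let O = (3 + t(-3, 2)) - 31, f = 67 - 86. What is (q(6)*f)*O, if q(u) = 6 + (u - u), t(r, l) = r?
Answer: 3534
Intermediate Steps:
q(u) = 6 (q(u) = 6 + 0 = 6)
f = -19
O = -31 (O = (3 - 3) - 31 = 0 - 31 = -31)
(q(6)*f)*O = (6*(-19))*(-31) = -114*(-31) = 3534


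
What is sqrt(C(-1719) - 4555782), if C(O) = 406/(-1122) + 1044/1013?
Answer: I*sqrt(1471321170027551733)/568293 ≈ 2134.4*I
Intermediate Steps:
C(O) = 380045/568293 (C(O) = 406*(-1/1122) + 1044*(1/1013) = -203/561 + 1044/1013 = 380045/568293)
sqrt(C(-1719) - 4555782) = sqrt(380045/568293 - 4555782) = sqrt(-2589018640081/568293) = I*sqrt(1471321170027551733)/568293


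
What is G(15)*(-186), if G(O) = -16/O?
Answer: 992/5 ≈ 198.40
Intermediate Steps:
G(15)*(-186) = -16/15*(-186) = 992/5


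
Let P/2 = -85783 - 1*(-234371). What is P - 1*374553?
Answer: -77377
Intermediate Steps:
P = 297176 (P = 2*(-85783 - 1*(-234371)) = 2*(-85783 + 234371) = 2*148588 = 297176)
P - 1*374553 = 297176 - 1*374553 = 297176 - 374553 = -77377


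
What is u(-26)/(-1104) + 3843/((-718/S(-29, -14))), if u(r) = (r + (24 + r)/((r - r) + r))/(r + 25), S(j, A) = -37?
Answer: 1020241633/5152368 ≈ 198.01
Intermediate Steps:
u(r) = (r + (24 + r)/r)/(25 + r) (u(r) = (r + (24 + r)/(0 + r))/(25 + r) = (r + (24 + r)/r)/(25 + r))
u(-26)/(-1104) + 3843/((-718/S(-29, -14))) = ((24 - 26 + (-26)**2)/((-26)*(25 - 26)))/(-1104) + 3843/((-718/(-37))) = -1/26*(24 - 26 + 676)/(-1)*(-1/1104) + 3843/((-718*(-1/37))) = -1/26*(-1)*674*(-1/1104) + 3843/(718/37) = (337/13)*(-1/1104) + 3843*(37/718) = -337/14352 + 142191/718 = 1020241633/5152368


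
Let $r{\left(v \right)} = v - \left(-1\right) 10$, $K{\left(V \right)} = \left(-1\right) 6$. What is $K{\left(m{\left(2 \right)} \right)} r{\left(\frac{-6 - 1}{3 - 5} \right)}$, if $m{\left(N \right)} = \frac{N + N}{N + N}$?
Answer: $-81$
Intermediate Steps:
$m{\left(N \right)} = 1$ ($m{\left(N \right)} = \frac{2 N}{2 N} = 2 N \frac{1}{2 N} = 1$)
$K{\left(V \right)} = -6$
$r{\left(v \right)} = 10 + v$ ($r{\left(v \right)} = v - -10 = v + 10 = 10 + v$)
$K{\left(m{\left(2 \right)} \right)} r{\left(\frac{-6 - 1}{3 - 5} \right)} = - 6 \left(10 + \frac{-6 - 1}{3 - 5}\right) = - 6 \left(10 - \frac{7}{-2}\right) = - 6 \left(10 - - \frac{7}{2}\right) = - 6 \left(10 + \frac{7}{2}\right) = \left(-6\right) \frac{27}{2} = -81$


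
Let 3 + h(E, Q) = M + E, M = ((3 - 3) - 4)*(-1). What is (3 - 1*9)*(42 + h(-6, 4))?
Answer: -222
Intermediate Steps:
M = 4 (M = (0 - 4)*(-1) = -4*(-1) = 4)
h(E, Q) = 1 + E (h(E, Q) = -3 + (4 + E) = 1 + E)
(3 - 1*9)*(42 + h(-6, 4)) = (3 - 1*9)*(42 + (1 - 6)) = (3 - 9)*(42 - 5) = -6*37 = -222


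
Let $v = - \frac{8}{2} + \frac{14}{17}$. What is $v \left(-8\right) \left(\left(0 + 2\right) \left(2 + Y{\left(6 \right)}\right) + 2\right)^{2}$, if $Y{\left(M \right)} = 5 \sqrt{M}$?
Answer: $\frac{274752}{17} + \frac{51840 \sqrt{6}}{17} \approx 23631.0$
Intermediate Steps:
$v = - \frac{54}{17}$ ($v = \left(-8\right) \frac{1}{2} + 14 \cdot \frac{1}{17} = -4 + \frac{14}{17} = - \frac{54}{17} \approx -3.1765$)
$v \left(-8\right) \left(\left(0 + 2\right) \left(2 + Y{\left(6 \right)}\right) + 2\right)^{2} = \left(- \frac{54}{17}\right) \left(-8\right) \left(\left(0 + 2\right) \left(2 + 5 \sqrt{6}\right) + 2\right)^{2} = \frac{432 \left(2 \left(2 + 5 \sqrt{6}\right) + 2\right)^{2}}{17} = \frac{432 \left(\left(4 + 10 \sqrt{6}\right) + 2\right)^{2}}{17} = \frac{432 \left(6 + 10 \sqrt{6}\right)^{2}}{17}$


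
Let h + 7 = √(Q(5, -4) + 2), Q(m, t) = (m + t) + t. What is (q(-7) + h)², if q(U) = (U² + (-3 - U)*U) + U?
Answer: (7 + I)² ≈ 48.0 + 14.0*I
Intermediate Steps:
Q(m, t) = m + 2*t
q(U) = U + U² + U*(-3 - U) (q(U) = (U² + U*(-3 - U)) + U = U + U² + U*(-3 - U))
h = -7 + I (h = -7 + √((5 + 2*(-4)) + 2) = -7 + √((5 - 8) + 2) = -7 + √(-3 + 2) = -7 + √(-1) = -7 + I ≈ -7.0 + 1.0*I)
(q(-7) + h)² = (-2*(-7) + (-7 + I))² = (14 + (-7 + I))² = (7 + I)²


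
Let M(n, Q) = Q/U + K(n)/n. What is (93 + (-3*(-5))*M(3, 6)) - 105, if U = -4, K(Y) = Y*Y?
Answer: 21/2 ≈ 10.500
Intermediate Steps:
K(Y) = Y²
M(n, Q) = n - Q/4 (M(n, Q) = Q/(-4) + n²/n = Q*(-¼) + n = -Q/4 + n = n - Q/4)
(93 + (-3*(-5))*M(3, 6)) - 105 = (93 + (-3*(-5))*(3 - ¼*6)) - 105 = (93 + 15*(3 - 3/2)) - 105 = (93 + 15*(3/2)) - 105 = (93 + 45/2) - 105 = 231/2 - 105 = 21/2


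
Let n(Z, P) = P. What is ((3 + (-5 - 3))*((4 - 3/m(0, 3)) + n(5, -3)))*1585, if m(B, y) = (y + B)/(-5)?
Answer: -47550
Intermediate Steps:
m(B, y) = -B/5 - y/5 (m(B, y) = (B + y)*(-1/5) = -B/5 - y/5)
((3 + (-5 - 3))*((4 - 3/m(0, 3)) + n(5, -3)))*1585 = ((3 + (-5 - 3))*((4 - 3/(-1/5*0 - 1/5*3)) - 3))*1585 = ((3 - 8)*((4 - 3/(0 - 3/5)) - 3))*1585 = -5*((4 - 3/(-3/5)) - 3)*1585 = -5*((4 - 3*(-5)/3) - 3)*1585 = -5*((4 - 1*(-5)) - 3)*1585 = -5*((4 + 5) - 3)*1585 = -5*(9 - 3)*1585 = -5*6*1585 = -30*1585 = -47550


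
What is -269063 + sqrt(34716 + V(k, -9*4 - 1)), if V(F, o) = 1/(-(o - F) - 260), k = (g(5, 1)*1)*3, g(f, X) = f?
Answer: -269063 + sqrt(93872051)/52 ≈ -2.6888e+5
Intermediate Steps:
k = 15 (k = (5*1)*3 = 5*3 = 15)
V(F, o) = 1/(-260 + F - o) (V(F, o) = 1/((F - o) - 260) = 1/(-260 + F - o))
-269063 + sqrt(34716 + V(k, -9*4 - 1)) = -269063 + sqrt(34716 - 1/(260 + (-9*4 - 1) - 1*15)) = -269063 + sqrt(34716 - 1/(260 + (-36 - 1) - 15)) = -269063 + sqrt(34716 - 1/(260 - 37 - 15)) = -269063 + sqrt(34716 - 1/208) = -269063 + sqrt(7220927/208) = -269063 + sqrt(93872051)/52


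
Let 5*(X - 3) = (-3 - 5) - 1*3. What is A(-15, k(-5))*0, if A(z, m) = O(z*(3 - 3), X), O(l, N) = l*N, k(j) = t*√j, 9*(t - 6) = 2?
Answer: 0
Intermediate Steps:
t = 56/9 (t = 6 + (⅑)*2 = 6 + 2/9 = 56/9 ≈ 6.2222)
k(j) = 56*√j/9
X = ⅘ (X = 3 + ((-3 - 5) - 1*3)/5 = 3 + (-8 - 3)/5 = 3 + (⅕)*(-11) = 3 - 11/5 = ⅘ ≈ 0.80000)
O(l, N) = N*l
A(z, m) = 0 (A(z, m) = 4*(z*(3 - 3))/5 = 4*(z*0)/5 = (⅘)*0 = 0)
A(-15, k(-5))*0 = 0*0 = 0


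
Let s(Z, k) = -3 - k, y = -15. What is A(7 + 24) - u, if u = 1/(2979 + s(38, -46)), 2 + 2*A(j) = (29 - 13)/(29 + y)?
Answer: -9073/21154 ≈ -0.42890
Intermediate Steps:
A(j) = -3/7 (A(j) = -1 + ((29 - 13)/(29 - 15))/2 = -1 + (16/14)/2 = -1 + (16*(1/14))/2 = -1 + (½)*(8/7) = -1 + 4/7 = -3/7)
u = 1/3022 (u = 1/(2979 + (-3 - 1*(-46))) = 1/(2979 + (-3 + 46)) = 1/(2979 + 43) = 1/3022 ≈ 0.00033091)
A(7 + 24) - u = -3/7 - 1*1/3022 = -3/7 - 1/3022 = -9073/21154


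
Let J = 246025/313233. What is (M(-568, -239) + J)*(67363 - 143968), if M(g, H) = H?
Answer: 1905336464170/104411 ≈ 1.8248e+7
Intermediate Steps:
J = 246025/313233 (J = 246025*(1/313233) = 246025/313233 ≈ 0.78544)
(M(-568, -239) + J)*(67363 - 143968) = (-239 + 246025/313233)*(67363 - 143968) = -74616662/313233*(-76605) = 1905336464170/104411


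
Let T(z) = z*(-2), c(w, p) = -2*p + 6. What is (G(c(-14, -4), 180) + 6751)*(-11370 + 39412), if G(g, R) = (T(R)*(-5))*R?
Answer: 9274919542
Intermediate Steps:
c(w, p) = 6 - 2*p
T(z) = -2*z
G(g, R) = 10*R² (G(g, R) = (-2*R*(-5))*R = (10*R)*R = 10*R²)
(G(c(-14, -4), 180) + 6751)*(-11370 + 39412) = (10*180² + 6751)*(-11370 + 39412) = (10*32400 + 6751)*28042 = (324000 + 6751)*28042 = 330751*28042 = 9274919542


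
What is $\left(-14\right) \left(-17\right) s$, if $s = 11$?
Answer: $2618$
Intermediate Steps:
$\left(-14\right) \left(-17\right) s = \left(-14\right) \left(-17\right) 11 = 238 \cdot 11 = 2618$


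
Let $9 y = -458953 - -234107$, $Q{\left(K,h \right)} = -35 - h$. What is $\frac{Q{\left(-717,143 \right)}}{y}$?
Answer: $\frac{801}{112423} \approx 0.0071249$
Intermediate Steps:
$y = - \frac{224846}{9}$ ($y = \frac{-458953 - -234107}{9} = \frac{-458953 + 234107}{9} = \frac{1}{9} \left(-224846\right) = - \frac{224846}{9} \approx -24983.0$)
$\frac{Q{\left(-717,143 \right)}}{y} = \frac{-35 - 143}{- \frac{224846}{9}} = \left(-35 - 143\right) \left(- \frac{9}{224846}\right) = \left(-178\right) \left(- \frac{9}{224846}\right) = \frac{801}{112423}$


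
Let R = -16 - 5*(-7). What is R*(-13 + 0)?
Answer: -247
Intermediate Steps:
R = 19 (R = -16 + 35 = 19)
R*(-13 + 0) = 19*(-13 + 0) = 19*(-13) = -247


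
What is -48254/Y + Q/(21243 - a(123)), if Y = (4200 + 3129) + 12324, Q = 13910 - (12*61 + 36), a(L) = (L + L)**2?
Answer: -717786356/257277423 ≈ -2.7899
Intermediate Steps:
a(L) = 4*L**2 (a(L) = (2*L)**2 = 4*L**2)
Q = 13142 (Q = 13910 - (732 + 36) = 13910 - 1*768 = 13910 - 768 = 13142)
Y = 19653 (Y = 7329 + 12324 = 19653)
-48254/Y + Q/(21243 - a(123)) = -48254/19653 + 13142/(21243 - 4*123**2) = -48254*1/19653 + 13142/(21243 - 4*15129) = -48254/19653 + 13142/(21243 - 1*60516) = -48254/19653 + 13142/(21243 - 60516) = -48254/19653 + 13142/(-39273) = -48254/19653 + 13142*(-1/39273) = -48254/19653 - 13142/39273 = -717786356/257277423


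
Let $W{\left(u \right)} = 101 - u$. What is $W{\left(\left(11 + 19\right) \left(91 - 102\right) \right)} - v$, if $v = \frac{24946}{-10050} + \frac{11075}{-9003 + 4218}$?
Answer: $\frac{232857079}{534325} \approx 435.8$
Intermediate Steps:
$v = - \frac{2563004}{534325}$ ($v = 24946 \left(- \frac{1}{10050}\right) + \frac{11075}{-4785} = - \frac{12473}{5025} + 11075 \left(- \frac{1}{4785}\right) = - \frac{12473}{5025} - \frac{2215}{957} = - \frac{2563004}{534325} \approx -4.7967$)
$W{\left(\left(11 + 19\right) \left(91 - 102\right) \right)} - v = \left(101 - \left(11 + 19\right) \left(91 - 102\right)\right) - - \frac{2563004}{534325} = \left(101 - 30 \left(-11\right)\right) + \frac{2563004}{534325} = \left(101 - -330\right) + \frac{2563004}{534325} = \left(101 + 330\right) + \frac{2563004}{534325} = 431 + \frac{2563004}{534325} = \frac{232857079}{534325}$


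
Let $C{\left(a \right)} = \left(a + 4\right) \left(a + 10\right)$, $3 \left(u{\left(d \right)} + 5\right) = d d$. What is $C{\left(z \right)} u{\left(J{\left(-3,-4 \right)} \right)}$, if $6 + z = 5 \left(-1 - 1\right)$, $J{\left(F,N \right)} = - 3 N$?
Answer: $3096$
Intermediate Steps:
$u{\left(d \right)} = -5 + \frac{d^{2}}{3}$ ($u{\left(d \right)} = -5 + \frac{d d}{3} = -5 + \frac{d^{2}}{3}$)
$z = -16$ ($z = -6 + 5 \left(-1 - 1\right) = -6 + 5 \left(-2\right) = -6 - 10 = -16$)
$C{\left(a \right)} = \left(4 + a\right) \left(10 + a\right)$
$C{\left(z \right)} u{\left(J{\left(-3,-4 \right)} \right)} = \left(40 + \left(-16\right)^{2} + 14 \left(-16\right)\right) \left(-5 + \frac{\left(\left(-3\right) \left(-4\right)\right)^{2}}{3}\right) = \left(40 + 256 - 224\right) \left(-5 + \frac{12^{2}}{3}\right) = 72 \left(-5 + \frac{1}{3} \cdot 144\right) = 72 \left(-5 + 48\right) = 72 \cdot 43 = 3096$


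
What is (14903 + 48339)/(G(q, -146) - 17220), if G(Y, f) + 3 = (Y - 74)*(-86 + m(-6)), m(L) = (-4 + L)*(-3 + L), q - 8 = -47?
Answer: -63242/17675 ≈ -3.5780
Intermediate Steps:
q = -39 (q = 8 - 47 = -39)
G(Y, f) = -299 + 4*Y (G(Y, f) = -3 + (Y - 74)*(-86 + (12 + (-6)² - 7*(-6))) = -3 + (-74 + Y)*(-86 + (12 + 36 + 42)) = -3 + (-74 + Y)*(-86 + 90) = -3 + (-74 + Y)*4 = -3 + (-296 + 4*Y) = -299 + 4*Y)
(14903 + 48339)/(G(q, -146) - 17220) = (14903 + 48339)/((-299 + 4*(-39)) - 17220) = 63242/((-299 - 156) - 17220) = 63242/(-455 - 17220) = 63242/(-17675) = 63242*(-1/17675) = -63242/17675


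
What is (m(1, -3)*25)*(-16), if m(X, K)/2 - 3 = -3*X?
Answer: 0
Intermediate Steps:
m(X, K) = 6 - 6*X (m(X, K) = 6 + 2*(-3*X) = 6 - 6*X)
(m(1, -3)*25)*(-16) = ((6 - 6*1)*25)*(-16) = ((6 - 6)*25)*(-16) = (0*25)*(-16) = 0*(-16) = 0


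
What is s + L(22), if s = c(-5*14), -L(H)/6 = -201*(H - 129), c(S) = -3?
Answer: -129045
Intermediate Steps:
L(H) = -155574 + 1206*H (L(H) = -(-1206)*(H - 129) = -(-1206)*(-129 + H) = -6*(25929 - 201*H) = -155574 + 1206*H)
s = -3
s + L(22) = -3 + (-155574 + 1206*22) = -3 + (-155574 + 26532) = -3 - 129042 = -129045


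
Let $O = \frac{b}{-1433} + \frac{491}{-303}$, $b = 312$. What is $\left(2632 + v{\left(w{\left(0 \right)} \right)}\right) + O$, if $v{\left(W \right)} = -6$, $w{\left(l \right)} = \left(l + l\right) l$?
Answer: $\frac{1139408435}{434199} \approx 2624.2$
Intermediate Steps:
$w{\left(l \right)} = 2 l^{2}$ ($w{\left(l \right)} = 2 l l = 2 l^{2}$)
$O = - \frac{798139}{434199}$ ($O = \frac{312}{-1433} + \frac{491}{-303} = 312 \left(- \frac{1}{1433}\right) + 491 \left(- \frac{1}{303}\right) = - \frac{312}{1433} - \frac{491}{303} = - \frac{798139}{434199} \approx -1.8382$)
$\left(2632 + v{\left(w{\left(0 \right)} \right)}\right) + O = \left(2632 - 6\right) - \frac{798139}{434199} = 2626 - \frac{798139}{434199} = \frac{1139408435}{434199}$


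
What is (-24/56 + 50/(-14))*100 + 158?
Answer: -242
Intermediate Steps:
(-24/56 + 50/(-14))*100 + 158 = (-24*1/56 + 50*(-1/14))*100 + 158 = (-3/7 - 25/7)*100 + 158 = -4*100 + 158 = -400 + 158 = -242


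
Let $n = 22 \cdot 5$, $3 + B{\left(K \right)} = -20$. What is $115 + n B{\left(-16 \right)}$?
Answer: $-2415$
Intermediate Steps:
$B{\left(K \right)} = -23$ ($B{\left(K \right)} = -3 - 20 = -23$)
$n = 110$
$115 + n B{\left(-16 \right)} = 115 + 110 \left(-23\right) = 115 - 2530 = -2415$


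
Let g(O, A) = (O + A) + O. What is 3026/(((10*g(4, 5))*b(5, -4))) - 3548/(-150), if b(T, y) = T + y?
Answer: 45757/975 ≈ 46.930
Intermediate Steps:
g(O, A) = A + 2*O (g(O, A) = (A + O) + O = A + 2*O)
3026/(((10*g(4, 5))*b(5, -4))) - 3548/(-150) = 3026/(((10*(5 + 2*4))*(5 - 4))) - 3548/(-150) = 3026/(((10*(5 + 8))*1)) - 3548*(-1/150) = 3026/(((10*13)*1)) + 1774/75 = 3026/((130*1)) + 1774/75 = 3026/130 + 1774/75 = 3026*(1/130) + 1774/75 = 1513/65 + 1774/75 = 45757/975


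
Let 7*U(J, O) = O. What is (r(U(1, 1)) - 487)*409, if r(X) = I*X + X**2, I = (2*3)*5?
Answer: -9673668/49 ≈ -1.9742e+5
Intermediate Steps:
I = 30 (I = 6*5 = 30)
U(J, O) = O/7
r(X) = X**2 + 30*X (r(X) = 30*X + X**2 = X**2 + 30*X)
(r(U(1, 1)) - 487)*409 = (((1/7)*1)*(30 + (1/7)*1) - 487)*409 = ((30 + 1/7)/7 - 487)*409 = ((1/7)*(211/7) - 487)*409 = (211/49 - 487)*409 = -23652/49*409 = -9673668/49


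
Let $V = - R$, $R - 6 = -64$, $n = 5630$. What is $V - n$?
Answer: $-5572$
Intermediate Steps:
$R = -58$ ($R = 6 - 64 = -58$)
$V = 58$ ($V = \left(-1\right) \left(-58\right) = 58$)
$V - n = 58 - 5630 = -5572$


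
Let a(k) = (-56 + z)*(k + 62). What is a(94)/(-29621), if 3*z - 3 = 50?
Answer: 5980/29621 ≈ 0.20188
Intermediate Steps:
z = 53/3 (z = 1 + (⅓)*50 = 1 + 50/3 = 53/3 ≈ 17.667)
a(k) = -7130/3 - 115*k/3 (a(k) = (-56 + 53/3)*(k + 62) = -115*(62 + k)/3 = -7130/3 - 115*k/3)
a(94)/(-29621) = (-7130/3 - 115/3*94)/(-29621) = (-7130/3 - 10810/3)*(-1/29621) = -5980*(-1/29621) = 5980/29621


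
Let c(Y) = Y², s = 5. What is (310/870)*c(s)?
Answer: 775/87 ≈ 8.9081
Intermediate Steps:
(310/870)*c(s) = (310/870)*5² = (310*(1/870))*25 = (31/87)*25 = 775/87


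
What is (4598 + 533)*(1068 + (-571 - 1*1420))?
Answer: -4735913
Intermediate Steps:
(4598 + 533)*(1068 + (-571 - 1*1420)) = 5131*(1068 + (-571 - 1420)) = 5131*(1068 - 1991) = 5131*(-923) = -4735913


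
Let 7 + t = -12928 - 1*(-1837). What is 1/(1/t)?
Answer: -11098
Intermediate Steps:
t = -11098 (t = -7 + (-12928 - 1*(-1837)) = -7 + (-12928 + 1837) = -7 - 11091 = -11098)
1/(1/t) = 1/(1/(-11098)) = 1/(-1/11098) = -11098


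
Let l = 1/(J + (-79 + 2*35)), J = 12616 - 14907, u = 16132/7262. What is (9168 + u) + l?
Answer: 76583266569/8351300 ≈ 9170.2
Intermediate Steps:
u = 8066/3631 (u = 16132*(1/7262) = 8066/3631 ≈ 2.2214)
J = -2291
l = -1/2300 (l = 1/(-2291 + (-79 + 2*35)) = 1/(-2291 + (-79 + 70)) = 1/(-2291 - 9) = 1/(-2300) = -1/2300 ≈ -0.00043478)
(9168 + u) + l = (9168 + 8066/3631) - 1/2300 = 33297074/3631 - 1/2300 = 76583266569/8351300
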